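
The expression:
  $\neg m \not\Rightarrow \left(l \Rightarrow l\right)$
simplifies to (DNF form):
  $\text{False}$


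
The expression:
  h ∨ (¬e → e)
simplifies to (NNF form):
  e ∨ h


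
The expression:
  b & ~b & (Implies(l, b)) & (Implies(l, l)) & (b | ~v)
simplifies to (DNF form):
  False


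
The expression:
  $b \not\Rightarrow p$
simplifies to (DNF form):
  $b \wedge \neg p$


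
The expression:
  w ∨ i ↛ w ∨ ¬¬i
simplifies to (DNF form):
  i ∨ w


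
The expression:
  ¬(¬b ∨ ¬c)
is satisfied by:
  {c: True, b: True}


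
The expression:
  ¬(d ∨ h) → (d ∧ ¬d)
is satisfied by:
  {d: True, h: True}
  {d: True, h: False}
  {h: True, d: False}


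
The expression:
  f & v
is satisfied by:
  {f: True, v: True}


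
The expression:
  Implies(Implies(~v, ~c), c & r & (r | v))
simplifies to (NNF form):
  c & (r | ~v)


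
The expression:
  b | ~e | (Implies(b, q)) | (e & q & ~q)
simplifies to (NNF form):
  True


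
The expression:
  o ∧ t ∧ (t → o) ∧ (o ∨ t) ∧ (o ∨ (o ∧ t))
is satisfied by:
  {t: True, o: True}


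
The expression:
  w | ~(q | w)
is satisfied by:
  {w: True, q: False}
  {q: False, w: False}
  {q: True, w: True}


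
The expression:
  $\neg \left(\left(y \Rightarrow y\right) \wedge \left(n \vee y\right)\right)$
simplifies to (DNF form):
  $\neg n \wedge \neg y$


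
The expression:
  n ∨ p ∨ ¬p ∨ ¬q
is always true.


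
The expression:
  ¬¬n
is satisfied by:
  {n: True}


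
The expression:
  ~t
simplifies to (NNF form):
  ~t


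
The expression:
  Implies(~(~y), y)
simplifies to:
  True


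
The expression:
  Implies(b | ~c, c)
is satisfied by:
  {c: True}


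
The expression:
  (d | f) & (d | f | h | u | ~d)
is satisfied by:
  {d: True, f: True}
  {d: True, f: False}
  {f: True, d: False}


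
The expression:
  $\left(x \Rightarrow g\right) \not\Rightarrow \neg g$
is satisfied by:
  {g: True}


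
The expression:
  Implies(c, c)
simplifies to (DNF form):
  True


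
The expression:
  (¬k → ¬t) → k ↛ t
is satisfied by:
  {t: True, k: False}
  {k: True, t: False}


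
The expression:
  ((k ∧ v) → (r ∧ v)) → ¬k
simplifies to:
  (v ∧ ¬r) ∨ ¬k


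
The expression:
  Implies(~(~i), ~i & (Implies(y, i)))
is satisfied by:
  {i: False}


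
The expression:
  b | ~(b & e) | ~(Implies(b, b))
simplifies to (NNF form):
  True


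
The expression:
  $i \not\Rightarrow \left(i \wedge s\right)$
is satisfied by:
  {i: True, s: False}


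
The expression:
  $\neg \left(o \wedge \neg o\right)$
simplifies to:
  $\text{True}$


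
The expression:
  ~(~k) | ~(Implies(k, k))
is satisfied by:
  {k: True}


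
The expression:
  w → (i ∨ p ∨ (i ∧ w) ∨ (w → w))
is always true.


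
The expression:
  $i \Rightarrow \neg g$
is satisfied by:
  {g: False, i: False}
  {i: True, g: False}
  {g: True, i: False}


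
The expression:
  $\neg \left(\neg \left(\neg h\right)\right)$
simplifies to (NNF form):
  $\neg h$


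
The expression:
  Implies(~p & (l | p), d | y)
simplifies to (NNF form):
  d | p | y | ~l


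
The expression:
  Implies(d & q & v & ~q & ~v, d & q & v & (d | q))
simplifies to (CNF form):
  True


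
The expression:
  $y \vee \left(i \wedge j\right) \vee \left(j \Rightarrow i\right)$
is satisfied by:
  {i: True, y: True, j: False}
  {i: True, y: False, j: False}
  {y: True, i: False, j: False}
  {i: False, y: False, j: False}
  {i: True, j: True, y: True}
  {i: True, j: True, y: False}
  {j: True, y: True, i: False}


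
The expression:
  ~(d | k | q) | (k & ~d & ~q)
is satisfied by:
  {q: False, d: False}


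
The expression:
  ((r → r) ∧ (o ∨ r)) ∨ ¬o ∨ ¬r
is always true.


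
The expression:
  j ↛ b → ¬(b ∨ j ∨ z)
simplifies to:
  b ∨ ¬j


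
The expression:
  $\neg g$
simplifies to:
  $\neg g$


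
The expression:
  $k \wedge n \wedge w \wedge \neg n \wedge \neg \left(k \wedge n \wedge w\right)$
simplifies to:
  $\text{False}$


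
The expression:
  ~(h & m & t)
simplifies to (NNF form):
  ~h | ~m | ~t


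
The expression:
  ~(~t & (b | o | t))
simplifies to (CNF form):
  (t | ~b) & (t | ~o)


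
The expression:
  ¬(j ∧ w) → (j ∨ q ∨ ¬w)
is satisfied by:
  {j: True, q: True, w: False}
  {j: True, w: False, q: False}
  {q: True, w: False, j: False}
  {q: False, w: False, j: False}
  {j: True, q: True, w: True}
  {j: True, w: True, q: False}
  {q: True, w: True, j: False}


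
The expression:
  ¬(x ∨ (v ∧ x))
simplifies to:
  ¬x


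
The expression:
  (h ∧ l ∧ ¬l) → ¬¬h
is always true.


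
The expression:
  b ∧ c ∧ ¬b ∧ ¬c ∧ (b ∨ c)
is never true.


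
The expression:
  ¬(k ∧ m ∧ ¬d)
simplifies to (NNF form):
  d ∨ ¬k ∨ ¬m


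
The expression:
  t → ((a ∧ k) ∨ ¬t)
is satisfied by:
  {k: True, a: True, t: False}
  {k: True, a: False, t: False}
  {a: True, k: False, t: False}
  {k: False, a: False, t: False}
  {k: True, t: True, a: True}


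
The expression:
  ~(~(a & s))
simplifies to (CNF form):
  a & s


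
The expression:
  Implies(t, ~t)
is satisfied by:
  {t: False}


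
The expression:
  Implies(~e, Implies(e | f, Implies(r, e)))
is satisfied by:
  {e: True, r: False, f: False}
  {e: False, r: False, f: False}
  {f: True, e: True, r: False}
  {f: True, e: False, r: False}
  {r: True, e: True, f: False}
  {r: True, e: False, f: False}
  {r: True, f: True, e: True}


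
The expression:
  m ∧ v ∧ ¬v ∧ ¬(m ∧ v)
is never true.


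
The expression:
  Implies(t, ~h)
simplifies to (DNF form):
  ~h | ~t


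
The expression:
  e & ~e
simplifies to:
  False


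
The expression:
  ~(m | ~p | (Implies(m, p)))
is never true.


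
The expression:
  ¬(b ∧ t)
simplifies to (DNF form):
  ¬b ∨ ¬t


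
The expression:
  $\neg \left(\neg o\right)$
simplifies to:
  $o$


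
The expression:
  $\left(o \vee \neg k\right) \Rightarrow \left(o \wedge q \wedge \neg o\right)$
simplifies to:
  $k \wedge \neg o$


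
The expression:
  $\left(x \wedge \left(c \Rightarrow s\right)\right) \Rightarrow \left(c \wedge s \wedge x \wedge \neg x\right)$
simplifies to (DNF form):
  $\left(c \wedge \neg s\right) \vee \neg x$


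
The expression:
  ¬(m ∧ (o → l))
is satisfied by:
  {o: True, m: False, l: False}
  {o: False, m: False, l: False}
  {l: True, o: True, m: False}
  {l: True, o: False, m: False}
  {m: True, o: True, l: False}


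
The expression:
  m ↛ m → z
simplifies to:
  True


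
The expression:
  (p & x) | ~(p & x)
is always true.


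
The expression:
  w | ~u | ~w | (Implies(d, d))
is always true.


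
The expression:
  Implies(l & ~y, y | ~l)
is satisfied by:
  {y: True, l: False}
  {l: False, y: False}
  {l: True, y: True}


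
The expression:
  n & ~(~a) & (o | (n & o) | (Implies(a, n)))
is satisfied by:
  {a: True, n: True}


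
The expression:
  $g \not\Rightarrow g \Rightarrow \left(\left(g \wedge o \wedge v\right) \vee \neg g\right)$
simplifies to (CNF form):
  $\text{True}$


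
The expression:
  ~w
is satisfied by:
  {w: False}


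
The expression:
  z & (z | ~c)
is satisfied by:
  {z: True}


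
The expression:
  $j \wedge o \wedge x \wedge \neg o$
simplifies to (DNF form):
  $\text{False}$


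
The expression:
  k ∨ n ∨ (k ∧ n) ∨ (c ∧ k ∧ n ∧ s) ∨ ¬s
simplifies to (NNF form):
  k ∨ n ∨ ¬s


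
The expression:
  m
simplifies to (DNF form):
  m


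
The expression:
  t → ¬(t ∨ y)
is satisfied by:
  {t: False}


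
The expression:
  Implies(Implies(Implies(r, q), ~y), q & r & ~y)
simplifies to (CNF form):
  (q | y) & (r | y) & (q | ~r) & (r | ~r)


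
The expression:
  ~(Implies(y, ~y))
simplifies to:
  y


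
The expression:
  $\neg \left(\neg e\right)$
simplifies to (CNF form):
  $e$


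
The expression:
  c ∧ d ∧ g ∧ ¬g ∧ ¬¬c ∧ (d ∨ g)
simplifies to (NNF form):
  False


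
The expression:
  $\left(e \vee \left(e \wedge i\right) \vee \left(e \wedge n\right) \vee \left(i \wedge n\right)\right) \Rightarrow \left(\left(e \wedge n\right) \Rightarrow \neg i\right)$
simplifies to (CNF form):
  $\neg e \vee \neg i \vee \neg n$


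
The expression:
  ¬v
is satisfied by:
  {v: False}


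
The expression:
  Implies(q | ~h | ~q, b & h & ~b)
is never true.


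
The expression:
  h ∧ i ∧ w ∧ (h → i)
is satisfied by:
  {h: True, i: True, w: True}


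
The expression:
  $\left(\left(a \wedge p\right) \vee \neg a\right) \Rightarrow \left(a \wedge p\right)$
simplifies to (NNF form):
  $a$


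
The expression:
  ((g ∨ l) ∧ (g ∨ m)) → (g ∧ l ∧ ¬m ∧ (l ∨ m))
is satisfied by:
  {g: False, m: False, l: False}
  {l: True, g: False, m: False}
  {m: True, g: False, l: False}
  {l: True, g: True, m: False}


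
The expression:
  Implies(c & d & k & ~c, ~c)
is always true.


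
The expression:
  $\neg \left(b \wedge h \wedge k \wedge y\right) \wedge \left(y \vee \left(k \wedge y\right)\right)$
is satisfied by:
  {y: True, h: False, k: False, b: False}
  {b: True, y: True, h: False, k: False}
  {k: True, y: True, h: False, b: False}
  {b: True, k: True, y: True, h: False}
  {h: True, y: True, b: False, k: False}
  {b: True, h: True, y: True, k: False}
  {k: True, h: True, y: True, b: False}


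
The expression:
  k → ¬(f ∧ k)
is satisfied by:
  {k: False, f: False}
  {f: True, k: False}
  {k: True, f: False}


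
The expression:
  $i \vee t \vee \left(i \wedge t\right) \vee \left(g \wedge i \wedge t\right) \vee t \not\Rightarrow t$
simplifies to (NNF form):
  $i \vee t$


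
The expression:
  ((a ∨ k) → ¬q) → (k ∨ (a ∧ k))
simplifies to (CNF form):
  (a ∨ k) ∧ (k ∨ q)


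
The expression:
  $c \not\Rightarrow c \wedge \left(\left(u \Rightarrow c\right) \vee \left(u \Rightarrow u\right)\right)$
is never true.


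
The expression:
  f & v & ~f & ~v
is never true.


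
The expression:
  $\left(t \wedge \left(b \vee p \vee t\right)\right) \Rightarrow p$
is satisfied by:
  {p: True, t: False}
  {t: False, p: False}
  {t: True, p: True}


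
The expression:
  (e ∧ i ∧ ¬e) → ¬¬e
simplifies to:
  True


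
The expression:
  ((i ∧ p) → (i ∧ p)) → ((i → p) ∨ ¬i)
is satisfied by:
  {p: True, i: False}
  {i: False, p: False}
  {i: True, p: True}


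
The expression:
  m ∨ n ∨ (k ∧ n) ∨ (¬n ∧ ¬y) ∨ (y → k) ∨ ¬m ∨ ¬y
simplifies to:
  True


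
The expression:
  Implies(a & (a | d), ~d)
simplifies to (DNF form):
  ~a | ~d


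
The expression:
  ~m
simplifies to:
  ~m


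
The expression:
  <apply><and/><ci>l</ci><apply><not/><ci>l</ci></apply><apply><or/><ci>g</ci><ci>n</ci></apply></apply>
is never true.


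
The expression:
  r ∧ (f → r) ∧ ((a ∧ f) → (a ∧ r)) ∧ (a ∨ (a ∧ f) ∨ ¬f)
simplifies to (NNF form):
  r ∧ (a ∨ ¬f)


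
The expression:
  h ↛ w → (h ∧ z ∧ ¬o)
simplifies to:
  w ∨ (z ∧ ¬o) ∨ ¬h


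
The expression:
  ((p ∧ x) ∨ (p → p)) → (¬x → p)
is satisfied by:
  {x: True, p: True}
  {x: True, p: False}
  {p: True, x: False}


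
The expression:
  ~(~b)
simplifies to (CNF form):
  b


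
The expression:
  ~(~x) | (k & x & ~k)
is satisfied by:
  {x: True}


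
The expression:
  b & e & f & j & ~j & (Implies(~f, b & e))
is never true.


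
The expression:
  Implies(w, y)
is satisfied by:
  {y: True, w: False}
  {w: False, y: False}
  {w: True, y: True}


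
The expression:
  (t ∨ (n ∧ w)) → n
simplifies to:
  n ∨ ¬t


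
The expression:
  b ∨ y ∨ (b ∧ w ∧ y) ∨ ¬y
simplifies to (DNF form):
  True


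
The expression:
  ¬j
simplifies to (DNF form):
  ¬j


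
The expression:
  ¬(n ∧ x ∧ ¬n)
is always true.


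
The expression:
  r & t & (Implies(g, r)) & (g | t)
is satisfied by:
  {t: True, r: True}


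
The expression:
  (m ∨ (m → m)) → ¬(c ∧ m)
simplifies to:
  ¬c ∨ ¬m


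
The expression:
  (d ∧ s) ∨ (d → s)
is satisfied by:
  {s: True, d: False}
  {d: False, s: False}
  {d: True, s: True}


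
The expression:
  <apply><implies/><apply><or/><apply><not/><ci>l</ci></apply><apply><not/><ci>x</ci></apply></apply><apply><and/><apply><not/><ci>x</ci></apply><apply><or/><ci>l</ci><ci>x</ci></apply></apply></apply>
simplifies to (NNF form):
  <ci>l</ci>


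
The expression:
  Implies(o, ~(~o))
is always true.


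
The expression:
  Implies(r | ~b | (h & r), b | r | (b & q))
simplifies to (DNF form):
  b | r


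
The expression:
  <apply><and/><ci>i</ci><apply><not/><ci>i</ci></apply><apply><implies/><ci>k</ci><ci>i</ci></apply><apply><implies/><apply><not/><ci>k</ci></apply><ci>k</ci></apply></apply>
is never true.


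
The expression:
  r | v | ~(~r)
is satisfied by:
  {r: True, v: True}
  {r: True, v: False}
  {v: True, r: False}


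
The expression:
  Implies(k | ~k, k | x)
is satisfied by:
  {x: True, k: True}
  {x: True, k: False}
  {k: True, x: False}


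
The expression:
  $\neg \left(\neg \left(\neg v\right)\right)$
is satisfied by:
  {v: False}


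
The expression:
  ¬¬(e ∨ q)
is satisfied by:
  {q: True, e: True}
  {q: True, e: False}
  {e: True, q: False}


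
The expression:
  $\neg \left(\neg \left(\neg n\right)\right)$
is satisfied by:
  {n: False}


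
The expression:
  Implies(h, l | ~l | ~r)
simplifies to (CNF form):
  True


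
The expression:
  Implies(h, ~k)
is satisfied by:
  {h: False, k: False}
  {k: True, h: False}
  {h: True, k: False}


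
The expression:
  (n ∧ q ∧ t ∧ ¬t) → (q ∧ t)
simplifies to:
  True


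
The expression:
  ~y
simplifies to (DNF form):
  ~y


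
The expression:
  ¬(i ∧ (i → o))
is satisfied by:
  {o: False, i: False}
  {i: True, o: False}
  {o: True, i: False}


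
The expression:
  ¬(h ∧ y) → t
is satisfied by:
  {t: True, h: True, y: True}
  {t: True, h: True, y: False}
  {t: True, y: True, h: False}
  {t: True, y: False, h: False}
  {h: True, y: True, t: False}


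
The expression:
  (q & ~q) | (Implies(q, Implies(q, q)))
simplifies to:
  True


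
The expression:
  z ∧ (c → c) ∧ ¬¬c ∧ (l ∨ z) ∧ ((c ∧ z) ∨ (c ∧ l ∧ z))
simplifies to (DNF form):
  c ∧ z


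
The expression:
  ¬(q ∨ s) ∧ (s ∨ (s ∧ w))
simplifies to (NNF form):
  False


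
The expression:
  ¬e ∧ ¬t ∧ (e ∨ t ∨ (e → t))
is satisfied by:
  {e: False, t: False}


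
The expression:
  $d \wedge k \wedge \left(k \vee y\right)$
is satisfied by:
  {d: True, k: True}


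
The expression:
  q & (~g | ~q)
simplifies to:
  q & ~g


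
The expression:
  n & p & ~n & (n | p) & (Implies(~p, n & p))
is never true.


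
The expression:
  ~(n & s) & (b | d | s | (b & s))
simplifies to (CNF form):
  (s | ~s) & (b | d | s) & (~n | ~s) & (b | d | ~n) & (b | s | ~s) & (d | s | ~s) & (b | ~n | ~s) & (d | ~n | ~s)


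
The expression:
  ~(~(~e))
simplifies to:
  ~e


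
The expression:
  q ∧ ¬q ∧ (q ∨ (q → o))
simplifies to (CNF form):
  False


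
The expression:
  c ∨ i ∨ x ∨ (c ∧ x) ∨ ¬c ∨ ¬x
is always true.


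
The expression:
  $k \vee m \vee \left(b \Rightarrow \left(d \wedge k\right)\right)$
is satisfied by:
  {k: True, m: True, b: False}
  {k: True, m: False, b: False}
  {m: True, k: False, b: False}
  {k: False, m: False, b: False}
  {b: True, k: True, m: True}
  {b: True, k: True, m: False}
  {b: True, m: True, k: False}


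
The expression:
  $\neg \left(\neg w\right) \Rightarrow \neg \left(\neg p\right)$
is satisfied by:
  {p: True, w: False}
  {w: False, p: False}
  {w: True, p: True}


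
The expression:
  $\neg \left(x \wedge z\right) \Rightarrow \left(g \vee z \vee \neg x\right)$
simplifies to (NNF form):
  $g \vee z \vee \neg x$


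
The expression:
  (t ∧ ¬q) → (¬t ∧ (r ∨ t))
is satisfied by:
  {q: True, t: False}
  {t: False, q: False}
  {t: True, q: True}


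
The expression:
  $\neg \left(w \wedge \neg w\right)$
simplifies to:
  $\text{True}$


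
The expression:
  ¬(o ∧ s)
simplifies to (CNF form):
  ¬o ∨ ¬s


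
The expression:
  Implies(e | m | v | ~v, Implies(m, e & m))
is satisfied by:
  {e: True, m: False}
  {m: False, e: False}
  {m: True, e: True}


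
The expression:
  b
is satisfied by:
  {b: True}


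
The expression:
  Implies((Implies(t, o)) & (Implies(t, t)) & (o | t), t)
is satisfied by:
  {t: True, o: False}
  {o: False, t: False}
  {o: True, t: True}


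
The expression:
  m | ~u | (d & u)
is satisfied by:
  {d: True, m: True, u: False}
  {d: True, u: False, m: False}
  {m: True, u: False, d: False}
  {m: False, u: False, d: False}
  {d: True, m: True, u: True}
  {d: True, u: True, m: False}
  {m: True, u: True, d: False}


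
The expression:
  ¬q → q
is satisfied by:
  {q: True}


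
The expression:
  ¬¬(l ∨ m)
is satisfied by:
  {m: True, l: True}
  {m: True, l: False}
  {l: True, m: False}


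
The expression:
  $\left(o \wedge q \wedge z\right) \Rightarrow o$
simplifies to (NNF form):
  $\text{True}$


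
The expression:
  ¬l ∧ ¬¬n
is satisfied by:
  {n: True, l: False}


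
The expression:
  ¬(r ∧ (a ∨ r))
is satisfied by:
  {r: False}


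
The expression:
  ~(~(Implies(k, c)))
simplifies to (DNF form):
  c | ~k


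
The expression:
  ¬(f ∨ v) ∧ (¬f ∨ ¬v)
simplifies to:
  ¬f ∧ ¬v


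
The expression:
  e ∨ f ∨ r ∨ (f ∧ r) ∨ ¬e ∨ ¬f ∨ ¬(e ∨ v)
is always true.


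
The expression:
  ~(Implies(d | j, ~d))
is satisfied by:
  {d: True}


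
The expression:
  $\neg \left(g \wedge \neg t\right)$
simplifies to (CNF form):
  $t \vee \neg g$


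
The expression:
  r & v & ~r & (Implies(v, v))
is never true.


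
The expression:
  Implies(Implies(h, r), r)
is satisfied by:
  {r: True, h: True}
  {r: True, h: False}
  {h: True, r: False}


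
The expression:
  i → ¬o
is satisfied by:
  {o: False, i: False}
  {i: True, o: False}
  {o: True, i: False}


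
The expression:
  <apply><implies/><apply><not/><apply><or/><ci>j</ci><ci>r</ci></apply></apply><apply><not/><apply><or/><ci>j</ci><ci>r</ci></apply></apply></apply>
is always true.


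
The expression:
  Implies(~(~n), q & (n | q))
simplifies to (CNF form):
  q | ~n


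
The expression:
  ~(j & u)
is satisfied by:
  {u: False, j: False}
  {j: True, u: False}
  {u: True, j: False}


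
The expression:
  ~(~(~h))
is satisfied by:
  {h: False}


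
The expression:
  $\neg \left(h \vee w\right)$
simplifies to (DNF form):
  $\neg h \wedge \neg w$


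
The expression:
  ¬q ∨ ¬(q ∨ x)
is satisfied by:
  {q: False}


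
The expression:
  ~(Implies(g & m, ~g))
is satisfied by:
  {m: True, g: True}


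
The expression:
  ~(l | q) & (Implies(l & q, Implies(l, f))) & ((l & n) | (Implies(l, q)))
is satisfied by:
  {q: False, l: False}


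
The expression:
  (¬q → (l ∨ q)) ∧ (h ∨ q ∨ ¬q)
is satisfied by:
  {q: True, l: True}
  {q: True, l: False}
  {l: True, q: False}


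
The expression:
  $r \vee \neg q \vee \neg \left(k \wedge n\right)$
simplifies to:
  $r \vee \neg k \vee \neg n \vee \neg q$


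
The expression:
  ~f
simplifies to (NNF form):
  ~f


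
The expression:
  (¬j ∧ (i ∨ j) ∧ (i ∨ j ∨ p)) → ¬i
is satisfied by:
  {j: True, i: False}
  {i: False, j: False}
  {i: True, j: True}


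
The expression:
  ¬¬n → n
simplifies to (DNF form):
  True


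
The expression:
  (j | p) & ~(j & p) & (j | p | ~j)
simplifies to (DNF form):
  (j & ~p) | (p & ~j)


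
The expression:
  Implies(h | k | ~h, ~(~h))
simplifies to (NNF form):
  h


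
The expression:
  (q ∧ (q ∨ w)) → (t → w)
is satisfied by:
  {w: True, t: False, q: False}
  {w: False, t: False, q: False}
  {q: True, w: True, t: False}
  {q: True, w: False, t: False}
  {t: True, w: True, q: False}
  {t: True, w: False, q: False}
  {t: True, q: True, w: True}


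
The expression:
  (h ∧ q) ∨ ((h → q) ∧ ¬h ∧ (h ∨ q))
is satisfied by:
  {q: True}


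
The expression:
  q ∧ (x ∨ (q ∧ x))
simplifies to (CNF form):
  q ∧ x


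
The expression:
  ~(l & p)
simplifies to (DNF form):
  ~l | ~p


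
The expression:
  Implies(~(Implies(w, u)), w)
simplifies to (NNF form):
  True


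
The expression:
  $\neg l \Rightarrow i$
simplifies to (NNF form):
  $i \vee l$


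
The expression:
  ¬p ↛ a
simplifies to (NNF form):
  a ∨ ¬p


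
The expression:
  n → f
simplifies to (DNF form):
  f ∨ ¬n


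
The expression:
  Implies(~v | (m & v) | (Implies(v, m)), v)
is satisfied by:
  {v: True}


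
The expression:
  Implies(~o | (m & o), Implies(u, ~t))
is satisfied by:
  {o: True, m: False, u: False, t: False}
  {o: False, m: False, u: False, t: False}
  {o: True, m: True, u: False, t: False}
  {m: True, o: False, u: False, t: False}
  {o: True, t: True, m: False, u: False}
  {t: True, o: False, m: False, u: False}
  {o: True, t: True, m: True, u: False}
  {t: True, m: True, o: False, u: False}
  {u: True, o: True, t: False, m: False}
  {u: True, t: False, m: False, o: False}
  {o: True, u: True, m: True, t: False}
  {u: True, m: True, t: False, o: False}
  {o: True, u: True, t: True, m: False}


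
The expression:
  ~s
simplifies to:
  ~s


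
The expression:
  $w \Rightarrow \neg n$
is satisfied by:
  {w: False, n: False}
  {n: True, w: False}
  {w: True, n: False}


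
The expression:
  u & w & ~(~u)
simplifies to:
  u & w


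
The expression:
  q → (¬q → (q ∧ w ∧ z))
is always true.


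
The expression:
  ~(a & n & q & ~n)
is always true.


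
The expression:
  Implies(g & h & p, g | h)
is always true.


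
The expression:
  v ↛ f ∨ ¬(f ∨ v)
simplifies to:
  ¬f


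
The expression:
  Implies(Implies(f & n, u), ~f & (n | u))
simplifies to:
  (n & ~u) | (u & ~f)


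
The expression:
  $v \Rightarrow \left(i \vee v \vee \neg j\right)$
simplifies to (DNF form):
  $\text{True}$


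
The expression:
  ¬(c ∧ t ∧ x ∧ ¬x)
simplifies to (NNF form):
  True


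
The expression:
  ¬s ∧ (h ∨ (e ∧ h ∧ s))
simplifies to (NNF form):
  h ∧ ¬s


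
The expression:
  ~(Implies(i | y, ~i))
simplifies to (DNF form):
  i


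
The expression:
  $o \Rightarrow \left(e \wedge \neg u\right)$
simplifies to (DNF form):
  $\left(e \wedge \neg u\right) \vee \neg o$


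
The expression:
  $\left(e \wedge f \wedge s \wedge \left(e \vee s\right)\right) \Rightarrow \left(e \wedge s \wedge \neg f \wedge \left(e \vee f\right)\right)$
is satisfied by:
  {s: False, e: False, f: False}
  {f: True, s: False, e: False}
  {e: True, s: False, f: False}
  {f: True, e: True, s: False}
  {s: True, f: False, e: False}
  {f: True, s: True, e: False}
  {e: True, s: True, f: False}


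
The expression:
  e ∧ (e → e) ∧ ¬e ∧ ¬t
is never true.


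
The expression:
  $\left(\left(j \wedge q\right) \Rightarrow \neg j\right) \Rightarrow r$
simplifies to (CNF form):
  $\left(j \vee r\right) \wedge \left(q \vee r\right)$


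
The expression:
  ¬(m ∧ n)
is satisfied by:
  {m: False, n: False}
  {n: True, m: False}
  {m: True, n: False}


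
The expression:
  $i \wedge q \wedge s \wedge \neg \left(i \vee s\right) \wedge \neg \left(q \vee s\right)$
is never true.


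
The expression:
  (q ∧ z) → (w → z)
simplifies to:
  True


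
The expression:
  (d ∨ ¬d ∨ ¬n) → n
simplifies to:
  n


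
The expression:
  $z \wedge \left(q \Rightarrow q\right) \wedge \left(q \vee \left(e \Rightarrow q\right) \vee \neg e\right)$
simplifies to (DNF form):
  $\left(q \wedge z\right) \vee \left(z \wedge \neg e\right)$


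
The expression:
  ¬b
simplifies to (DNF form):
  ¬b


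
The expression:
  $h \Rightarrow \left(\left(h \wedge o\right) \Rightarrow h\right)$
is always true.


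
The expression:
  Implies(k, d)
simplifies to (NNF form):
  d | ~k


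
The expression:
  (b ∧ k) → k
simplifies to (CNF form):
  True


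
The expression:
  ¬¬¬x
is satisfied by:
  {x: False}


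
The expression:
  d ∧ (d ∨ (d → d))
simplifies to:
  d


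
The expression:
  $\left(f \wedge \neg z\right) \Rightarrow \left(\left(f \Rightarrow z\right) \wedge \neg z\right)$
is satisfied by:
  {z: True, f: False}
  {f: False, z: False}
  {f: True, z: True}


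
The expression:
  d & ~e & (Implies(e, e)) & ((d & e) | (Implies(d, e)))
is never true.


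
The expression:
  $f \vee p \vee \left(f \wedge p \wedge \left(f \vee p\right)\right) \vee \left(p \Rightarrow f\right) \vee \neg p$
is always true.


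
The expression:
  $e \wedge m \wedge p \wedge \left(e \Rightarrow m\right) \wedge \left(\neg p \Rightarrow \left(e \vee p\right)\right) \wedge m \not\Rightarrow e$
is never true.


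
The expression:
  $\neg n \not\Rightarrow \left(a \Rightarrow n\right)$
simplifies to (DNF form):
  $a \wedge \neg n$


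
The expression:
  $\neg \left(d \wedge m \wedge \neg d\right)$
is always true.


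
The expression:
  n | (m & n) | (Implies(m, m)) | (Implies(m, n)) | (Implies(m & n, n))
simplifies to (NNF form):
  True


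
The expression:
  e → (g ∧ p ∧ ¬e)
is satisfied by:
  {e: False}


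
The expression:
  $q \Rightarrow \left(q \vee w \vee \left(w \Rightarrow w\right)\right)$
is always true.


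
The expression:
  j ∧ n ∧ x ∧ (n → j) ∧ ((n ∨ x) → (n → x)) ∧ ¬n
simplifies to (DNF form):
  False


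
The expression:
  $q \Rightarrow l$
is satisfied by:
  {l: True, q: False}
  {q: False, l: False}
  {q: True, l: True}


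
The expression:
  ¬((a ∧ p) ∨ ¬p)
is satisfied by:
  {p: True, a: False}


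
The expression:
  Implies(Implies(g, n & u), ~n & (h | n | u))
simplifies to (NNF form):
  (g & ~u) | (h & ~n) | (u & ~n)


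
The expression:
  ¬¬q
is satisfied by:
  {q: True}


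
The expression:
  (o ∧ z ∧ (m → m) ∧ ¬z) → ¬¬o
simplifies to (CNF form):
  True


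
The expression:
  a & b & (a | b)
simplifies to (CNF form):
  a & b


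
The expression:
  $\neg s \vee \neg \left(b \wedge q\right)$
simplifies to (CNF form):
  $\neg b \vee \neg q \vee \neg s$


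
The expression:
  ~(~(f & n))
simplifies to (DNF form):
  f & n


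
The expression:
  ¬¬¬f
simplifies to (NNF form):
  ¬f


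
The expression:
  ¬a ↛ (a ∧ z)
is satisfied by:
  {a: False}


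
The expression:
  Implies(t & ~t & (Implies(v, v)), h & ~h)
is always true.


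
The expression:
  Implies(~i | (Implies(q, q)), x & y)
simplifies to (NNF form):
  x & y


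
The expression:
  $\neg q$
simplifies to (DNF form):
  $\neg q$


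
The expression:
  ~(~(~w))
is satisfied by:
  {w: False}


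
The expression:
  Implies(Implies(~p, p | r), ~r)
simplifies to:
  ~r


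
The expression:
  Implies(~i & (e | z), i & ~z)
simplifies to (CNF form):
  (i | ~e) & (i | ~z)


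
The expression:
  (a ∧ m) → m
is always true.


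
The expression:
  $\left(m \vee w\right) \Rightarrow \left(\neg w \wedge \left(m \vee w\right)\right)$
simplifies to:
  $\neg w$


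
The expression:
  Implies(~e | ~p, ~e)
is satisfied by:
  {p: True, e: False}
  {e: False, p: False}
  {e: True, p: True}


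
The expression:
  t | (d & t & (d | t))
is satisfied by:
  {t: True}


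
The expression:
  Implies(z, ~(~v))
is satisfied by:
  {v: True, z: False}
  {z: False, v: False}
  {z: True, v: True}


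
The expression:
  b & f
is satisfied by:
  {b: True, f: True}


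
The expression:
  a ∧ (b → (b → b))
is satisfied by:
  {a: True}


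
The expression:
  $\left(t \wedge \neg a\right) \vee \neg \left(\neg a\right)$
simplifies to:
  $a \vee t$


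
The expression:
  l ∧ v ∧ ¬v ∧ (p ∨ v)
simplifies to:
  False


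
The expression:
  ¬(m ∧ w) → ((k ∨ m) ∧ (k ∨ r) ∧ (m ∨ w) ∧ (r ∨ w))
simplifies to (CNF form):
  (k ∨ m) ∧ (m ∨ w) ∧ (r ∨ w) ∧ (k ∨ m ∨ r) ∧ (k ∨ m ∨ w) ∧ (k ∨ r ∨ w) ∧ (m ∨ r ∨ w)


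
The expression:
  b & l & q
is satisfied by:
  {b: True, q: True, l: True}


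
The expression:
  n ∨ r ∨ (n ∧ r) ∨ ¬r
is always true.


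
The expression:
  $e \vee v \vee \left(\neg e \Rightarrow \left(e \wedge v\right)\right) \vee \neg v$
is always true.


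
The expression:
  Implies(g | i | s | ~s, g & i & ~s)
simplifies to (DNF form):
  g & i & ~s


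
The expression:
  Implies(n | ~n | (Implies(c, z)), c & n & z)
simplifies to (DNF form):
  c & n & z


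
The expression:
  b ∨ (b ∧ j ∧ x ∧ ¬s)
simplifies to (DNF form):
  b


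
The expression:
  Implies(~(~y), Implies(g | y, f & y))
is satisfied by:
  {f: True, y: False}
  {y: False, f: False}
  {y: True, f: True}


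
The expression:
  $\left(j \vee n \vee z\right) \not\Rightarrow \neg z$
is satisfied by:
  {z: True}


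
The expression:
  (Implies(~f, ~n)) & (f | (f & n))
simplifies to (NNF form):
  f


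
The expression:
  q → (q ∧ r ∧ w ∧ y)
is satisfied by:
  {y: True, w: True, r: True, q: False}
  {y: True, w: True, r: False, q: False}
  {y: True, r: True, w: False, q: False}
  {y: True, r: False, w: False, q: False}
  {w: True, r: True, y: False, q: False}
  {w: True, y: False, r: False, q: False}
  {w: False, r: True, y: False, q: False}
  {w: False, y: False, r: False, q: False}
  {y: True, q: True, w: True, r: True}


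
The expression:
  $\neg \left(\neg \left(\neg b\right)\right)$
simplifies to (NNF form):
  $\neg b$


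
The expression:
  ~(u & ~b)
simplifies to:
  b | ~u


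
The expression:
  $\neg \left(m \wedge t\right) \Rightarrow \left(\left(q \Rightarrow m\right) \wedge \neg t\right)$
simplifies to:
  $m \vee \left(\neg q \wedge \neg t\right)$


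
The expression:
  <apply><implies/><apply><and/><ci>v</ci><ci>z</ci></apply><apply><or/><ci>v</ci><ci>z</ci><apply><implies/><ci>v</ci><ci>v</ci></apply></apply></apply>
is always true.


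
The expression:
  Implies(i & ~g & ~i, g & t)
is always true.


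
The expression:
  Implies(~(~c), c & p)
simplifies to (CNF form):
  p | ~c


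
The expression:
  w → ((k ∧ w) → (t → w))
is always true.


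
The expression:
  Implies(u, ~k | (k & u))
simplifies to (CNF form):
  True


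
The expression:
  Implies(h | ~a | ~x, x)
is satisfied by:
  {x: True}


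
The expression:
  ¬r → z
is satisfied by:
  {r: True, z: True}
  {r: True, z: False}
  {z: True, r: False}


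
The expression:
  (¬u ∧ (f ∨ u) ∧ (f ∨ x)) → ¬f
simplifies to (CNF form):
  u ∨ ¬f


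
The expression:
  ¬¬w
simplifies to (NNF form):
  w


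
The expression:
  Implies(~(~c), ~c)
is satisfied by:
  {c: False}


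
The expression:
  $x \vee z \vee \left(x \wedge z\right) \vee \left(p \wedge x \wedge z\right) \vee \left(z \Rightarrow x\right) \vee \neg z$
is always true.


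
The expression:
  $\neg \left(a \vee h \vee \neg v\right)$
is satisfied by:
  {v: True, h: False, a: False}


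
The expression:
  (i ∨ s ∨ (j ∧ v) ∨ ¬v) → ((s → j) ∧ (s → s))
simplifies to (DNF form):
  j ∨ ¬s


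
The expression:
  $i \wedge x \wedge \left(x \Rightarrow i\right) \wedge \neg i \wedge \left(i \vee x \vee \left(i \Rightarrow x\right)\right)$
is never true.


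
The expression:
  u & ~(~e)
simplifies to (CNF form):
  e & u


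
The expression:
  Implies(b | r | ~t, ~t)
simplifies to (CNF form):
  (~b | ~t) & (~r | ~t)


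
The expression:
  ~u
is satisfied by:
  {u: False}


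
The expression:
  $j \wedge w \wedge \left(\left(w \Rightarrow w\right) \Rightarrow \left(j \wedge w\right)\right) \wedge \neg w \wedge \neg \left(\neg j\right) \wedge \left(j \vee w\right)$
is never true.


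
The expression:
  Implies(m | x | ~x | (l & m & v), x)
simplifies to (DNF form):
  x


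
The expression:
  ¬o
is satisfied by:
  {o: False}


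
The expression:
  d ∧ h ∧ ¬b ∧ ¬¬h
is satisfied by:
  {h: True, d: True, b: False}


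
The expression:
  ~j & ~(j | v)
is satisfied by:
  {v: False, j: False}


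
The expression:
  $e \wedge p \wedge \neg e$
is never true.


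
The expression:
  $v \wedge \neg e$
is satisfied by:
  {v: True, e: False}


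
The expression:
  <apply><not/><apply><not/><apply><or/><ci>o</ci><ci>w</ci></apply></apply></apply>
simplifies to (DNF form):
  <apply><or/><ci>o</ci><ci>w</ci></apply>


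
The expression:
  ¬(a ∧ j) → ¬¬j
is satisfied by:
  {j: True}


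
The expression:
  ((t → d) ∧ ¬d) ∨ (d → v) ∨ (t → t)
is always true.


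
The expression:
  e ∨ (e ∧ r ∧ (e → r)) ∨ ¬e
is always true.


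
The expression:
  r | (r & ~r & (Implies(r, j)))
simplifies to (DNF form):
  r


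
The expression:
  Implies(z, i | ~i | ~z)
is always true.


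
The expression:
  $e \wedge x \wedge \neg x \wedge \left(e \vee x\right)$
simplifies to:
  $\text{False}$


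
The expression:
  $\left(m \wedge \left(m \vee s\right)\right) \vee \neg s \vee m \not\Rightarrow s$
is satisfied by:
  {m: True, s: False}
  {s: False, m: False}
  {s: True, m: True}


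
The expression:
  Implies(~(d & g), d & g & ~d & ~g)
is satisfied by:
  {d: True, g: True}


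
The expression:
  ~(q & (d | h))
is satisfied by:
  {d: False, q: False, h: False}
  {h: True, d: False, q: False}
  {d: True, h: False, q: False}
  {h: True, d: True, q: False}
  {q: True, h: False, d: False}


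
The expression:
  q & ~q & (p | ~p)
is never true.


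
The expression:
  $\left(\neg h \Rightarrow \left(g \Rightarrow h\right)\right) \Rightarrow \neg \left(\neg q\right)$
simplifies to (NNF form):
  $q \vee \left(g \wedge \neg h\right)$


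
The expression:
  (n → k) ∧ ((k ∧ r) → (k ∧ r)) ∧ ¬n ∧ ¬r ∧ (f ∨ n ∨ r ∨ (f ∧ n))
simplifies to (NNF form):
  f ∧ ¬n ∧ ¬r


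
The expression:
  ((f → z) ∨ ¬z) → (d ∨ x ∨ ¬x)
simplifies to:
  True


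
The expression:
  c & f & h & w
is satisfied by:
  {h: True, c: True, w: True, f: True}


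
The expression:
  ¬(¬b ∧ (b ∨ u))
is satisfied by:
  {b: True, u: False}
  {u: False, b: False}
  {u: True, b: True}


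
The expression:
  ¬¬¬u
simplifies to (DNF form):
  ¬u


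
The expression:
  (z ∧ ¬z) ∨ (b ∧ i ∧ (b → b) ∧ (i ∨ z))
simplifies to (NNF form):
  b ∧ i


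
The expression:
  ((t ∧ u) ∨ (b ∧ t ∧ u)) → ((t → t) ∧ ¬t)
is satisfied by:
  {u: False, t: False}
  {t: True, u: False}
  {u: True, t: False}


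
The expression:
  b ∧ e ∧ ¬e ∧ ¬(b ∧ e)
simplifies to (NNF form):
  False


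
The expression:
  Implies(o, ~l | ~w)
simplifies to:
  ~l | ~o | ~w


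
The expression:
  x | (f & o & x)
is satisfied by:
  {x: True}


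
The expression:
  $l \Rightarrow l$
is always true.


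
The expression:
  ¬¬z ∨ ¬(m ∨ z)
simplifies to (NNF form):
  z ∨ ¬m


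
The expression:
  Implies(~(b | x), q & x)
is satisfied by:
  {b: True, x: True}
  {b: True, x: False}
  {x: True, b: False}


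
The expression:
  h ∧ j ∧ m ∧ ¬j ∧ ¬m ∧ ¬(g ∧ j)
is never true.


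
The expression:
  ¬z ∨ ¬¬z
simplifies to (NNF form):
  True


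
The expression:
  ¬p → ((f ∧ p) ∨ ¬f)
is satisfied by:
  {p: True, f: False}
  {f: False, p: False}
  {f: True, p: True}


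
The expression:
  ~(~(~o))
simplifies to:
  ~o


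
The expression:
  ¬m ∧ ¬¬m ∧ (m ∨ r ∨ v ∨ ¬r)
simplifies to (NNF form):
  False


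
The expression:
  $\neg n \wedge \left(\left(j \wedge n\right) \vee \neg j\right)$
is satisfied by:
  {n: False, j: False}


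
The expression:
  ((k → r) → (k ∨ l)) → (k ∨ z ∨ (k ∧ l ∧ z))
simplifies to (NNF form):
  k ∨ z ∨ ¬l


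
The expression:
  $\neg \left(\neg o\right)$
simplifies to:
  $o$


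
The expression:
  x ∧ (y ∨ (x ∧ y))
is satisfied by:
  {x: True, y: True}


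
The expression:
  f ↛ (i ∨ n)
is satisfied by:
  {f: True, n: False, i: False}


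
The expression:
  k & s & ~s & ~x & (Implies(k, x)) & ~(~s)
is never true.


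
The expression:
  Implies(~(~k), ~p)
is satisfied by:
  {p: False, k: False}
  {k: True, p: False}
  {p: True, k: False}


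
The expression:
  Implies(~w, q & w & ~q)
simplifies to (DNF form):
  w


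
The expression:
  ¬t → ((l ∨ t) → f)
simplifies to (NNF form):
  f ∨ t ∨ ¬l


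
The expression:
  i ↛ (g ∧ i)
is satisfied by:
  {i: True, g: False}


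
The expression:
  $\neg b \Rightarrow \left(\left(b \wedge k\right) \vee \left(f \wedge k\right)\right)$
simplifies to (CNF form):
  $\left(b \vee f\right) \wedge \left(b \vee k\right)$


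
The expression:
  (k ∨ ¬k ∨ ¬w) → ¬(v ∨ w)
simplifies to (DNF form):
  ¬v ∧ ¬w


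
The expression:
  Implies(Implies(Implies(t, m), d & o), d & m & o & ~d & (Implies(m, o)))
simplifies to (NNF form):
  (m & ~d) | (m & ~o) | (~d & ~t) | (~o & ~t)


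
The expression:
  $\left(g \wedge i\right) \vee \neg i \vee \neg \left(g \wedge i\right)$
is always true.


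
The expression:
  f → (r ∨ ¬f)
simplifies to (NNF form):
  r ∨ ¬f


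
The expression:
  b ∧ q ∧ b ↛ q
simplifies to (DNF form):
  False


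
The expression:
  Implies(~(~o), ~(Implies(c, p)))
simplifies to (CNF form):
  (c | ~o) & (~o | ~p)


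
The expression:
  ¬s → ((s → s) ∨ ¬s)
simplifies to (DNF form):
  True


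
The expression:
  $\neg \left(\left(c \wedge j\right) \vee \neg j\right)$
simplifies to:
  $j \wedge \neg c$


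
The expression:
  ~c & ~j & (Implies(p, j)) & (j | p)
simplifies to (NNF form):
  False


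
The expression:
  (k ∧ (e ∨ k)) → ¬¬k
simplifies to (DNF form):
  True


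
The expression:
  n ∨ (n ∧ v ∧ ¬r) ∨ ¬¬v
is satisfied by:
  {n: True, v: True}
  {n: True, v: False}
  {v: True, n: False}
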